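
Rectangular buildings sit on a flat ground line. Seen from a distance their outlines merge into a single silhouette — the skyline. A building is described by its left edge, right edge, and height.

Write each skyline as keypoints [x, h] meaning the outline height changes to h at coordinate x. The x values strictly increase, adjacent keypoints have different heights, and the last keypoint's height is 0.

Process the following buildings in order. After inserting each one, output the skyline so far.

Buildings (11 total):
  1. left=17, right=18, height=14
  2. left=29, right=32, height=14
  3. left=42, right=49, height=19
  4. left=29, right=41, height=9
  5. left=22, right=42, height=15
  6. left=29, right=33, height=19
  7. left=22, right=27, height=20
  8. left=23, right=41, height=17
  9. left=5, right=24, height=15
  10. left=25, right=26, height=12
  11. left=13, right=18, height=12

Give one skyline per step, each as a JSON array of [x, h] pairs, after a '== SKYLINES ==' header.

== SKYLINES ==
[[17,14],[18,0]]
[[17,14],[18,0],[29,14],[32,0]]
[[17,14],[18,0],[29,14],[32,0],[42,19],[49,0]]
[[17,14],[18,0],[29,14],[32,9],[41,0],[42,19],[49,0]]
[[17,14],[18,0],[22,15],[42,19],[49,0]]
[[17,14],[18,0],[22,15],[29,19],[33,15],[42,19],[49,0]]
[[17,14],[18,0],[22,20],[27,15],[29,19],[33,15],[42,19],[49,0]]
[[17,14],[18,0],[22,20],[27,17],[29,19],[33,17],[41,15],[42,19],[49,0]]
[[5,15],[22,20],[27,17],[29,19],[33,17],[41,15],[42,19],[49,0]]
[[5,15],[22,20],[27,17],[29,19],[33,17],[41,15],[42,19],[49,0]]
[[5,15],[22,20],[27,17],[29,19],[33,17],[41,15],[42,19],[49,0]]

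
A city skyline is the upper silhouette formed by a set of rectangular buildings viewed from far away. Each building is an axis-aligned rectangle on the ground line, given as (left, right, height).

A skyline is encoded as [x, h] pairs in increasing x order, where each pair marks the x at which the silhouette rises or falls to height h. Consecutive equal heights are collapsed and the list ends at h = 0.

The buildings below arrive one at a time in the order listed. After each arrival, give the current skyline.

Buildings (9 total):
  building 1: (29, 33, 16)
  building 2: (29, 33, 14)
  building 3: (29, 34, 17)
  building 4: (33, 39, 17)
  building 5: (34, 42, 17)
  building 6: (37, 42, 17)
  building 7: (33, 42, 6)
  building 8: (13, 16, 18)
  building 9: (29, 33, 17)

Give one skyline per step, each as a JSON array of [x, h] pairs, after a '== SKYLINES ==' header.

== SKYLINES ==
[[29,16],[33,0]]
[[29,16],[33,0]]
[[29,17],[34,0]]
[[29,17],[39,0]]
[[29,17],[42,0]]
[[29,17],[42,0]]
[[29,17],[42,0]]
[[13,18],[16,0],[29,17],[42,0]]
[[13,18],[16,0],[29,17],[42,0]]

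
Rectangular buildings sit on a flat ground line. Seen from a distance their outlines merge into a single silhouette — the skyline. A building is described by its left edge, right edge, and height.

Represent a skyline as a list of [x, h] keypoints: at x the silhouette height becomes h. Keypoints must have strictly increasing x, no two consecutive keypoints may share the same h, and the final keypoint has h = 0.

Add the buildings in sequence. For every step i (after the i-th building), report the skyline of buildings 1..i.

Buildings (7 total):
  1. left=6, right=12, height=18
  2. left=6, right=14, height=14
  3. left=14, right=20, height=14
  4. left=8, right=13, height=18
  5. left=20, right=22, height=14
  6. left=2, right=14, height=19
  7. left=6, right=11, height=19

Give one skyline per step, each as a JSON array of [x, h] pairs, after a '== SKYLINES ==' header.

== SKYLINES ==
[[6,18],[12,0]]
[[6,18],[12,14],[14,0]]
[[6,18],[12,14],[20,0]]
[[6,18],[13,14],[20,0]]
[[6,18],[13,14],[22,0]]
[[2,19],[14,14],[22,0]]
[[2,19],[14,14],[22,0]]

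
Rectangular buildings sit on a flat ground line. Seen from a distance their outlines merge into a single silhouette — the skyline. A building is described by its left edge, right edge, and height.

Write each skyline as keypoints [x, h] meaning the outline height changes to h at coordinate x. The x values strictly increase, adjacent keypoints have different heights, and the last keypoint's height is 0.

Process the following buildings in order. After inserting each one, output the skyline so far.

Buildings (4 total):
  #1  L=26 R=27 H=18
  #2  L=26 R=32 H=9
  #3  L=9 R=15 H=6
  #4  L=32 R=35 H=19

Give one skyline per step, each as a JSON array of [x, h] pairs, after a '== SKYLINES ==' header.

== SKYLINES ==
[[26,18],[27,0]]
[[26,18],[27,9],[32,0]]
[[9,6],[15,0],[26,18],[27,9],[32,0]]
[[9,6],[15,0],[26,18],[27,9],[32,19],[35,0]]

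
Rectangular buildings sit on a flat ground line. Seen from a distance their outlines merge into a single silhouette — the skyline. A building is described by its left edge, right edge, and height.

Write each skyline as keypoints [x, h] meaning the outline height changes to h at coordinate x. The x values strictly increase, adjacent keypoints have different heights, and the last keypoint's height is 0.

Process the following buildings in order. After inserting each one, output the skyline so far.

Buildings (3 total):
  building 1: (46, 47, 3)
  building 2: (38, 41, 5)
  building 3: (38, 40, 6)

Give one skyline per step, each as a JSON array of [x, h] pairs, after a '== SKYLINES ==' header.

== SKYLINES ==
[[46,3],[47,0]]
[[38,5],[41,0],[46,3],[47,0]]
[[38,6],[40,5],[41,0],[46,3],[47,0]]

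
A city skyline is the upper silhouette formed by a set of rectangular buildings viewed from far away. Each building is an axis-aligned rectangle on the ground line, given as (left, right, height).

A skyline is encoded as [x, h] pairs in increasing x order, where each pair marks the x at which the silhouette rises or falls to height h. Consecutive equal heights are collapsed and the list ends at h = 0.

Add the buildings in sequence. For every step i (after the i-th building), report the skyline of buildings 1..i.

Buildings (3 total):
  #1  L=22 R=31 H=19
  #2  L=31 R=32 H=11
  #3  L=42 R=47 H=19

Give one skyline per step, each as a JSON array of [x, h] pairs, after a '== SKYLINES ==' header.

== SKYLINES ==
[[22,19],[31,0]]
[[22,19],[31,11],[32,0]]
[[22,19],[31,11],[32,0],[42,19],[47,0]]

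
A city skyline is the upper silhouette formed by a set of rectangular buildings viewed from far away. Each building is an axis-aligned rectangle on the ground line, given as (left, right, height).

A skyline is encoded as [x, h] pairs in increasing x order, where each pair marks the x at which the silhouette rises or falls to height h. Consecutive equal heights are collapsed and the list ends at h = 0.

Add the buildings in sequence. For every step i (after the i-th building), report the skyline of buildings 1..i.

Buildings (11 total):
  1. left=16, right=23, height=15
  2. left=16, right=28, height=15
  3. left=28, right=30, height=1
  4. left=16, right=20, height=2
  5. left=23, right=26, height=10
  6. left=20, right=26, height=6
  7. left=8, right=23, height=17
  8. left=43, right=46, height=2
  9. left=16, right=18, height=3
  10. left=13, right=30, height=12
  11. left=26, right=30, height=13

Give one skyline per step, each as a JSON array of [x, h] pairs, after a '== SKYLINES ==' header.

== SKYLINES ==
[[16,15],[23,0]]
[[16,15],[28,0]]
[[16,15],[28,1],[30,0]]
[[16,15],[28,1],[30,0]]
[[16,15],[28,1],[30,0]]
[[16,15],[28,1],[30,0]]
[[8,17],[23,15],[28,1],[30,0]]
[[8,17],[23,15],[28,1],[30,0],[43,2],[46,0]]
[[8,17],[23,15],[28,1],[30,0],[43,2],[46,0]]
[[8,17],[23,15],[28,12],[30,0],[43,2],[46,0]]
[[8,17],[23,15],[28,13],[30,0],[43,2],[46,0]]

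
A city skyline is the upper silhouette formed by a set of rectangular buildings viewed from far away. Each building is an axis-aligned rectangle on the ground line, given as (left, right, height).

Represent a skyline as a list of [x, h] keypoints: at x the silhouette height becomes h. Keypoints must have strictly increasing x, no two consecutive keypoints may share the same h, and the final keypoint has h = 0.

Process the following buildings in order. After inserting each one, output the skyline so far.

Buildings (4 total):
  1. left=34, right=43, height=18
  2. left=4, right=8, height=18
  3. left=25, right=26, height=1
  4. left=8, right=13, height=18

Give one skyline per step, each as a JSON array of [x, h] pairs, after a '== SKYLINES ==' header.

== SKYLINES ==
[[34,18],[43,0]]
[[4,18],[8,0],[34,18],[43,0]]
[[4,18],[8,0],[25,1],[26,0],[34,18],[43,0]]
[[4,18],[13,0],[25,1],[26,0],[34,18],[43,0]]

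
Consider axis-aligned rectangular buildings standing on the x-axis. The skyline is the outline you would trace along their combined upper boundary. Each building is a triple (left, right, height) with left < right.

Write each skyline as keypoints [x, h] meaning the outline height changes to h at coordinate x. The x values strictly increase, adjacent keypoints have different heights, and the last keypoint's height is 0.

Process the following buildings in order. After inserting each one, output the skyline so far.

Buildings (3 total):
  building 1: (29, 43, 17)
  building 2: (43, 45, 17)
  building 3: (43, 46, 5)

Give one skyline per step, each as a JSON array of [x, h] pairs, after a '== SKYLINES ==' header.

== SKYLINES ==
[[29,17],[43,0]]
[[29,17],[45,0]]
[[29,17],[45,5],[46,0]]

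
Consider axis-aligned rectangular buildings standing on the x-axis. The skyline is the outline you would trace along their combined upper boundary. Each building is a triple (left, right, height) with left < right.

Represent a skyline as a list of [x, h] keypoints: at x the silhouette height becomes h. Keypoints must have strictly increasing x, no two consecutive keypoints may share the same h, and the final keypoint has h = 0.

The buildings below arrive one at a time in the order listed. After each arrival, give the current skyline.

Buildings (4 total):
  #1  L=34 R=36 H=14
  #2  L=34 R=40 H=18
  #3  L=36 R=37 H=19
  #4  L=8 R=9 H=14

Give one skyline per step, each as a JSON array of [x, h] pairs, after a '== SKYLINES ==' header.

== SKYLINES ==
[[34,14],[36,0]]
[[34,18],[40,0]]
[[34,18],[36,19],[37,18],[40,0]]
[[8,14],[9,0],[34,18],[36,19],[37,18],[40,0]]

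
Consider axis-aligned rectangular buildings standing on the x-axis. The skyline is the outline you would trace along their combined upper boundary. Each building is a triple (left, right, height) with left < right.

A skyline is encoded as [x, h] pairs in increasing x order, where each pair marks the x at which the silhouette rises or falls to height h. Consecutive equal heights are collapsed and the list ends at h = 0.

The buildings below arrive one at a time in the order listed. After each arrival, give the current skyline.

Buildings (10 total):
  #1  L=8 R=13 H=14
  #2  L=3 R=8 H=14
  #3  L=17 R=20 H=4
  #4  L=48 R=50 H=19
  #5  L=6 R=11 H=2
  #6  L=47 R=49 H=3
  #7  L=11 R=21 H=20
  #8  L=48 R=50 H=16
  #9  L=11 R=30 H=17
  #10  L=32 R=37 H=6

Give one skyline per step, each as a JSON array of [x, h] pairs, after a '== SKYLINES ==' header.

== SKYLINES ==
[[8,14],[13,0]]
[[3,14],[13,0]]
[[3,14],[13,0],[17,4],[20,0]]
[[3,14],[13,0],[17,4],[20,0],[48,19],[50,0]]
[[3,14],[13,0],[17,4],[20,0],[48,19],[50,0]]
[[3,14],[13,0],[17,4],[20,0],[47,3],[48,19],[50,0]]
[[3,14],[11,20],[21,0],[47,3],[48,19],[50,0]]
[[3,14],[11,20],[21,0],[47,3],[48,19],[50,0]]
[[3,14],[11,20],[21,17],[30,0],[47,3],[48,19],[50,0]]
[[3,14],[11,20],[21,17],[30,0],[32,6],[37,0],[47,3],[48,19],[50,0]]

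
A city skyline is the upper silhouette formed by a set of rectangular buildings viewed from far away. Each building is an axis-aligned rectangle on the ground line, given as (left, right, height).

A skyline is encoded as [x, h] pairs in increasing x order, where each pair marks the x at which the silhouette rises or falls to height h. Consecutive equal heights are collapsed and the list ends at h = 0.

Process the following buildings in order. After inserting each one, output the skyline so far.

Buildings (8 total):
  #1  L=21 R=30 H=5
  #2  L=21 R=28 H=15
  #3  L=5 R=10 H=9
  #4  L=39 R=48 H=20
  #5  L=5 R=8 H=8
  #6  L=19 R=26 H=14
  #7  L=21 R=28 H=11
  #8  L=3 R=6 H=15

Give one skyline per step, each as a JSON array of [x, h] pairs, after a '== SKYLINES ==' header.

== SKYLINES ==
[[21,5],[30,0]]
[[21,15],[28,5],[30,0]]
[[5,9],[10,0],[21,15],[28,5],[30,0]]
[[5,9],[10,0],[21,15],[28,5],[30,0],[39,20],[48,0]]
[[5,9],[10,0],[21,15],[28,5],[30,0],[39,20],[48,0]]
[[5,9],[10,0],[19,14],[21,15],[28,5],[30,0],[39,20],[48,0]]
[[5,9],[10,0],[19,14],[21,15],[28,5],[30,0],[39,20],[48,0]]
[[3,15],[6,9],[10,0],[19,14],[21,15],[28,5],[30,0],[39,20],[48,0]]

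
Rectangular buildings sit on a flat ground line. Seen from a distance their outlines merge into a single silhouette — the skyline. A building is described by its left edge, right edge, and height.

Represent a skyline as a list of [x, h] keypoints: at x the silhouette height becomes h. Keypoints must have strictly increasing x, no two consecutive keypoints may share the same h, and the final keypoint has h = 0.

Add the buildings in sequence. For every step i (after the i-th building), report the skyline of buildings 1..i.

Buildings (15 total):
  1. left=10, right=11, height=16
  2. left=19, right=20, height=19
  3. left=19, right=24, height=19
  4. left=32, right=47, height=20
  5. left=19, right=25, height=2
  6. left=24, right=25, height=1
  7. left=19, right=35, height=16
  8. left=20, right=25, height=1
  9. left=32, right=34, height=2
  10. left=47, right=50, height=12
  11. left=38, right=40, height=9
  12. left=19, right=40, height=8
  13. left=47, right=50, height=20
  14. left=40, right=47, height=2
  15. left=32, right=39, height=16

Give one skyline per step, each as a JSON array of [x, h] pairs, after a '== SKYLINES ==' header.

== SKYLINES ==
[[10,16],[11,0]]
[[10,16],[11,0],[19,19],[20,0]]
[[10,16],[11,0],[19,19],[24,0]]
[[10,16],[11,0],[19,19],[24,0],[32,20],[47,0]]
[[10,16],[11,0],[19,19],[24,2],[25,0],[32,20],[47,0]]
[[10,16],[11,0],[19,19],[24,2],[25,0],[32,20],[47,0]]
[[10,16],[11,0],[19,19],[24,16],[32,20],[47,0]]
[[10,16],[11,0],[19,19],[24,16],[32,20],[47,0]]
[[10,16],[11,0],[19,19],[24,16],[32,20],[47,0]]
[[10,16],[11,0],[19,19],[24,16],[32,20],[47,12],[50,0]]
[[10,16],[11,0],[19,19],[24,16],[32,20],[47,12],[50,0]]
[[10,16],[11,0],[19,19],[24,16],[32,20],[47,12],[50,0]]
[[10,16],[11,0],[19,19],[24,16],[32,20],[50,0]]
[[10,16],[11,0],[19,19],[24,16],[32,20],[50,0]]
[[10,16],[11,0],[19,19],[24,16],[32,20],[50,0]]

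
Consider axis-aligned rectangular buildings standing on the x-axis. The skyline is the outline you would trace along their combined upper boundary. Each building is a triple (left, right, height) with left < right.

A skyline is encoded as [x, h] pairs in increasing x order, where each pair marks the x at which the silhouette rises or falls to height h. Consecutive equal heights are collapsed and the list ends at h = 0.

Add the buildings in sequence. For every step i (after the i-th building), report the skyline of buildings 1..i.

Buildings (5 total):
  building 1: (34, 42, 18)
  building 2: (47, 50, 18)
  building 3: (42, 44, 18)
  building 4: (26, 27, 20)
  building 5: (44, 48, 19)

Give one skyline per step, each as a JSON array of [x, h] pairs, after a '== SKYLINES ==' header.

== SKYLINES ==
[[34,18],[42,0]]
[[34,18],[42,0],[47,18],[50,0]]
[[34,18],[44,0],[47,18],[50,0]]
[[26,20],[27,0],[34,18],[44,0],[47,18],[50,0]]
[[26,20],[27,0],[34,18],[44,19],[48,18],[50,0]]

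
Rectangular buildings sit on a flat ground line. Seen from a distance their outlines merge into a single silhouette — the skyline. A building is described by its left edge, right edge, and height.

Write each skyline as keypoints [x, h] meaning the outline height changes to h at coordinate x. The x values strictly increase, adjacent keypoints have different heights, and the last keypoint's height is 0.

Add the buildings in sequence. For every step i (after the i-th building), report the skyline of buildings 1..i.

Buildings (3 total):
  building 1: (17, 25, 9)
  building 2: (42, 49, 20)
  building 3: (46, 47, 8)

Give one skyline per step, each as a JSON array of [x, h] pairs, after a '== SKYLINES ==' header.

== SKYLINES ==
[[17,9],[25,0]]
[[17,9],[25,0],[42,20],[49,0]]
[[17,9],[25,0],[42,20],[49,0]]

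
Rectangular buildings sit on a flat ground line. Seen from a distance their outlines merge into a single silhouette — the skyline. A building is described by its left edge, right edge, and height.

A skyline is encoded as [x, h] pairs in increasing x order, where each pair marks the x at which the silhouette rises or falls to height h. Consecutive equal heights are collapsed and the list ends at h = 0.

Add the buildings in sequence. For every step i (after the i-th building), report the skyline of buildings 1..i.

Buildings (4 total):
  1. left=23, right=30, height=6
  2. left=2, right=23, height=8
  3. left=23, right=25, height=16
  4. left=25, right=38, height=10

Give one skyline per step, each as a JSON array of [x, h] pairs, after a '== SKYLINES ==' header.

== SKYLINES ==
[[23,6],[30,0]]
[[2,8],[23,6],[30,0]]
[[2,8],[23,16],[25,6],[30,0]]
[[2,8],[23,16],[25,10],[38,0]]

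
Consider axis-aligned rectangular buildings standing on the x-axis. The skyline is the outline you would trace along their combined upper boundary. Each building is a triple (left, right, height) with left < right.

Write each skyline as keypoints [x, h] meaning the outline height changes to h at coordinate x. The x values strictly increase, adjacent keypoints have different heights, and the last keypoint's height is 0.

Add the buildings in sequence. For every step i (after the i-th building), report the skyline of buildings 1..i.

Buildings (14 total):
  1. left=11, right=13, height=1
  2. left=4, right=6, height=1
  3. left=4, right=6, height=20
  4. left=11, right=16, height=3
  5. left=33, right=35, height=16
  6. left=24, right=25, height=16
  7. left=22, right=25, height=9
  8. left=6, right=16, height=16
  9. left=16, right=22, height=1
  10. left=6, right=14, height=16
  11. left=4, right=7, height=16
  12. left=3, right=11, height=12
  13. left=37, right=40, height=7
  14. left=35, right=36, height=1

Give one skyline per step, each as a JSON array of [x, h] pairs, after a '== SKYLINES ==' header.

== SKYLINES ==
[[11,1],[13,0]]
[[4,1],[6,0],[11,1],[13,0]]
[[4,20],[6,0],[11,1],[13,0]]
[[4,20],[6,0],[11,3],[16,0]]
[[4,20],[6,0],[11,3],[16,0],[33,16],[35,0]]
[[4,20],[6,0],[11,3],[16,0],[24,16],[25,0],[33,16],[35,0]]
[[4,20],[6,0],[11,3],[16,0],[22,9],[24,16],[25,0],[33,16],[35,0]]
[[4,20],[6,16],[16,0],[22,9],[24,16],[25,0],[33,16],[35,0]]
[[4,20],[6,16],[16,1],[22,9],[24,16],[25,0],[33,16],[35,0]]
[[4,20],[6,16],[16,1],[22,9],[24,16],[25,0],[33,16],[35,0]]
[[4,20],[6,16],[16,1],[22,9],[24,16],[25,0],[33,16],[35,0]]
[[3,12],[4,20],[6,16],[16,1],[22,9],[24,16],[25,0],[33,16],[35,0]]
[[3,12],[4,20],[6,16],[16,1],[22,9],[24,16],[25,0],[33,16],[35,0],[37,7],[40,0]]
[[3,12],[4,20],[6,16],[16,1],[22,9],[24,16],[25,0],[33,16],[35,1],[36,0],[37,7],[40,0]]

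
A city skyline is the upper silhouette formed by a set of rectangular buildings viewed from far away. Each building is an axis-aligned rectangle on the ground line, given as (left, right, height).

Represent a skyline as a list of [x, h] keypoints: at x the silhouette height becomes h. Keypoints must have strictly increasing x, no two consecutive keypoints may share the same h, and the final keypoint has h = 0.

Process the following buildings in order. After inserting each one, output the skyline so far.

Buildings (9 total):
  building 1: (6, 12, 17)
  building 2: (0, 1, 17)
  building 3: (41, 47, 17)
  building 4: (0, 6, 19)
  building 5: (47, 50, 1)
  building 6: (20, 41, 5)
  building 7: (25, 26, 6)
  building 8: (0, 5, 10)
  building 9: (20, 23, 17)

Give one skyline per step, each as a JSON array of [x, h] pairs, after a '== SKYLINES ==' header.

== SKYLINES ==
[[6,17],[12,0]]
[[0,17],[1,0],[6,17],[12,0]]
[[0,17],[1,0],[6,17],[12,0],[41,17],[47,0]]
[[0,19],[6,17],[12,0],[41,17],[47,0]]
[[0,19],[6,17],[12,0],[41,17],[47,1],[50,0]]
[[0,19],[6,17],[12,0],[20,5],[41,17],[47,1],[50,0]]
[[0,19],[6,17],[12,0],[20,5],[25,6],[26,5],[41,17],[47,1],[50,0]]
[[0,19],[6,17],[12,0],[20,5],[25,6],[26,5],[41,17],[47,1],[50,0]]
[[0,19],[6,17],[12,0],[20,17],[23,5],[25,6],[26,5],[41,17],[47,1],[50,0]]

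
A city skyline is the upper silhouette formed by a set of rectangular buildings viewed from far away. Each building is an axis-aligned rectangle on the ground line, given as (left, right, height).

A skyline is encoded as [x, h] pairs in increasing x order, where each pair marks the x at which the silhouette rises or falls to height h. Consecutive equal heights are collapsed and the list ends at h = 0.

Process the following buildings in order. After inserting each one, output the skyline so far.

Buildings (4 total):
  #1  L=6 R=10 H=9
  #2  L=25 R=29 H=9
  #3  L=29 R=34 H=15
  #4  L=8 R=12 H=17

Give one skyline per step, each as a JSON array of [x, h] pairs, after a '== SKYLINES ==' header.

== SKYLINES ==
[[6,9],[10,0]]
[[6,9],[10,0],[25,9],[29,0]]
[[6,9],[10,0],[25,9],[29,15],[34,0]]
[[6,9],[8,17],[12,0],[25,9],[29,15],[34,0]]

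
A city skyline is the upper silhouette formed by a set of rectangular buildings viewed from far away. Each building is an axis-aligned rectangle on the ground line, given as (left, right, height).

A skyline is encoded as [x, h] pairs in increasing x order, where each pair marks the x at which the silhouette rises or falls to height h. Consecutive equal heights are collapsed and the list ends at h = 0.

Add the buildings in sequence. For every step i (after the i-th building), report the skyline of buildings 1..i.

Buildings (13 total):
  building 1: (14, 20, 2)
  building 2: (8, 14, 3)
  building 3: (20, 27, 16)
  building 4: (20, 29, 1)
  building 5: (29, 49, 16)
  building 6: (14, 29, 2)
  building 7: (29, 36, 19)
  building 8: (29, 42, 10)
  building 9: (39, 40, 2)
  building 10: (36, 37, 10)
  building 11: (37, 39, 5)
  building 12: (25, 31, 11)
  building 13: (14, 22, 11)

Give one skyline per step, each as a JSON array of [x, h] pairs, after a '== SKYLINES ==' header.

== SKYLINES ==
[[14,2],[20,0]]
[[8,3],[14,2],[20,0]]
[[8,3],[14,2],[20,16],[27,0]]
[[8,3],[14,2],[20,16],[27,1],[29,0]]
[[8,3],[14,2],[20,16],[27,1],[29,16],[49,0]]
[[8,3],[14,2],[20,16],[27,2],[29,16],[49,0]]
[[8,3],[14,2],[20,16],[27,2],[29,19],[36,16],[49,0]]
[[8,3],[14,2],[20,16],[27,2],[29,19],[36,16],[49,0]]
[[8,3],[14,2],[20,16],[27,2],[29,19],[36,16],[49,0]]
[[8,3],[14,2],[20,16],[27,2],[29,19],[36,16],[49,0]]
[[8,3],[14,2],[20,16],[27,2],[29,19],[36,16],[49,0]]
[[8,3],[14,2],[20,16],[27,11],[29,19],[36,16],[49,0]]
[[8,3],[14,11],[20,16],[27,11],[29,19],[36,16],[49,0]]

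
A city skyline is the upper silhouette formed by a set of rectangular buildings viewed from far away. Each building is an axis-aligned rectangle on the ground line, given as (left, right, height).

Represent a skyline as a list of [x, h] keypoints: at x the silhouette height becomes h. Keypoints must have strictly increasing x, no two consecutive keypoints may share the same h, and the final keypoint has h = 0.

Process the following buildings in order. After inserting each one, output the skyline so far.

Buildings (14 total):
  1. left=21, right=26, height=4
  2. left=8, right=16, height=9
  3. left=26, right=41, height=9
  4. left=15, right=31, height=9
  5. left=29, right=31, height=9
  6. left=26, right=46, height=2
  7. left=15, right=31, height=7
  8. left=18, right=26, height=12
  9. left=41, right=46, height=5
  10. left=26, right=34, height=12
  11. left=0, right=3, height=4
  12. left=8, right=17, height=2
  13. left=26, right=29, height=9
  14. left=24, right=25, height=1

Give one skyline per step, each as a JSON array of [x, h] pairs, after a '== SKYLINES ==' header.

== SKYLINES ==
[[21,4],[26,0]]
[[8,9],[16,0],[21,4],[26,0]]
[[8,9],[16,0],[21,4],[26,9],[41,0]]
[[8,9],[41,0]]
[[8,9],[41,0]]
[[8,9],[41,2],[46,0]]
[[8,9],[41,2],[46,0]]
[[8,9],[18,12],[26,9],[41,2],[46,0]]
[[8,9],[18,12],[26,9],[41,5],[46,0]]
[[8,9],[18,12],[34,9],[41,5],[46,0]]
[[0,4],[3,0],[8,9],[18,12],[34,9],[41,5],[46,0]]
[[0,4],[3,0],[8,9],[18,12],[34,9],[41,5],[46,0]]
[[0,4],[3,0],[8,9],[18,12],[34,9],[41,5],[46,0]]
[[0,4],[3,0],[8,9],[18,12],[34,9],[41,5],[46,0]]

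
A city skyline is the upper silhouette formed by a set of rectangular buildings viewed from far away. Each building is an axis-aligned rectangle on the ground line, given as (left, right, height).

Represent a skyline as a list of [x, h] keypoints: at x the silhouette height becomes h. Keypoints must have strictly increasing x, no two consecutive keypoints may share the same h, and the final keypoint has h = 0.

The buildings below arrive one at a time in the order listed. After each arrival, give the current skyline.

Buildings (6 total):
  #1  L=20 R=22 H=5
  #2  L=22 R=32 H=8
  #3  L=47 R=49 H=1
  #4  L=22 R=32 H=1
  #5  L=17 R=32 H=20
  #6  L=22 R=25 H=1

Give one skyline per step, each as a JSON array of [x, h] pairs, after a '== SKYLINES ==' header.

== SKYLINES ==
[[20,5],[22,0]]
[[20,5],[22,8],[32,0]]
[[20,5],[22,8],[32,0],[47,1],[49,0]]
[[20,5],[22,8],[32,0],[47,1],[49,0]]
[[17,20],[32,0],[47,1],[49,0]]
[[17,20],[32,0],[47,1],[49,0]]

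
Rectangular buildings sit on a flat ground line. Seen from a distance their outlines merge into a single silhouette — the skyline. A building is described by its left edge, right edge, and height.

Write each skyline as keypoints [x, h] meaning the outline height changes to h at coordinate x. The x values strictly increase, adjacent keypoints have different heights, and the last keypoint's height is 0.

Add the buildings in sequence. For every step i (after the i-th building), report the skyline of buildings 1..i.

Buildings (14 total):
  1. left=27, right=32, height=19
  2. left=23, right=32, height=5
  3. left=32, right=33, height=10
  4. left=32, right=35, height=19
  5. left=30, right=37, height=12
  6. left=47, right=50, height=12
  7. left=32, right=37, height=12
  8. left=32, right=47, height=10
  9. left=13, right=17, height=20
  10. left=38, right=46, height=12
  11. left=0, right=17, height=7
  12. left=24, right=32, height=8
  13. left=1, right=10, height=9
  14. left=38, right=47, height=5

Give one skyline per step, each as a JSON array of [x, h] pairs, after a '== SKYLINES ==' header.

== SKYLINES ==
[[27,19],[32,0]]
[[23,5],[27,19],[32,0]]
[[23,5],[27,19],[32,10],[33,0]]
[[23,5],[27,19],[35,0]]
[[23,5],[27,19],[35,12],[37,0]]
[[23,5],[27,19],[35,12],[37,0],[47,12],[50,0]]
[[23,5],[27,19],[35,12],[37,0],[47,12],[50,0]]
[[23,5],[27,19],[35,12],[37,10],[47,12],[50,0]]
[[13,20],[17,0],[23,5],[27,19],[35,12],[37,10],[47,12],[50,0]]
[[13,20],[17,0],[23,5],[27,19],[35,12],[37,10],[38,12],[46,10],[47,12],[50,0]]
[[0,7],[13,20],[17,0],[23,5],[27,19],[35,12],[37,10],[38,12],[46,10],[47,12],[50,0]]
[[0,7],[13,20],[17,0],[23,5],[24,8],[27,19],[35,12],[37,10],[38,12],[46,10],[47,12],[50,0]]
[[0,7],[1,9],[10,7],[13,20],[17,0],[23,5],[24,8],[27,19],[35,12],[37,10],[38,12],[46,10],[47,12],[50,0]]
[[0,7],[1,9],[10,7],[13,20],[17,0],[23,5],[24,8],[27,19],[35,12],[37,10],[38,12],[46,10],[47,12],[50,0]]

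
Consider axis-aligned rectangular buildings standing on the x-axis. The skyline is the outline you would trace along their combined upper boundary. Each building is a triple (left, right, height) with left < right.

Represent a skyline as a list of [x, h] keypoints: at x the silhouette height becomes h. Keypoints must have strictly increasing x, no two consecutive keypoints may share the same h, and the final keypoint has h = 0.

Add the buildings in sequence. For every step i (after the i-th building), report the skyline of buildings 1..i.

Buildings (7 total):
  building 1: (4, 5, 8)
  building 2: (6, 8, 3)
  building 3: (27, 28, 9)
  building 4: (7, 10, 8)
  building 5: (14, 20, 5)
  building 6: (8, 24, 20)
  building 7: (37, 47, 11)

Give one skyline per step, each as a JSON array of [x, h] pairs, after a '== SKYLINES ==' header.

== SKYLINES ==
[[4,8],[5,0]]
[[4,8],[5,0],[6,3],[8,0]]
[[4,8],[5,0],[6,3],[8,0],[27,9],[28,0]]
[[4,8],[5,0],[6,3],[7,8],[10,0],[27,9],[28,0]]
[[4,8],[5,0],[6,3],[7,8],[10,0],[14,5],[20,0],[27,9],[28,0]]
[[4,8],[5,0],[6,3],[7,8],[8,20],[24,0],[27,9],[28,0]]
[[4,8],[5,0],[6,3],[7,8],[8,20],[24,0],[27,9],[28,0],[37,11],[47,0]]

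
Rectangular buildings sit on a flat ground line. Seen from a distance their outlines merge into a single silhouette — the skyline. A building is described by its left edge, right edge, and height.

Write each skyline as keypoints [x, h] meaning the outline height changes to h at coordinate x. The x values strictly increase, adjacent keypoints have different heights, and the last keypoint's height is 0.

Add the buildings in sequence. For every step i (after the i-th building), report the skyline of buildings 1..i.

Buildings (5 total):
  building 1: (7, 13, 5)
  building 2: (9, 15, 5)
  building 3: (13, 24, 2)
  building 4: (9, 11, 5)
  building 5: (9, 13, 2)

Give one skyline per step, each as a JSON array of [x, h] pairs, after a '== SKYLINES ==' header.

== SKYLINES ==
[[7,5],[13,0]]
[[7,5],[15,0]]
[[7,5],[15,2],[24,0]]
[[7,5],[15,2],[24,0]]
[[7,5],[15,2],[24,0]]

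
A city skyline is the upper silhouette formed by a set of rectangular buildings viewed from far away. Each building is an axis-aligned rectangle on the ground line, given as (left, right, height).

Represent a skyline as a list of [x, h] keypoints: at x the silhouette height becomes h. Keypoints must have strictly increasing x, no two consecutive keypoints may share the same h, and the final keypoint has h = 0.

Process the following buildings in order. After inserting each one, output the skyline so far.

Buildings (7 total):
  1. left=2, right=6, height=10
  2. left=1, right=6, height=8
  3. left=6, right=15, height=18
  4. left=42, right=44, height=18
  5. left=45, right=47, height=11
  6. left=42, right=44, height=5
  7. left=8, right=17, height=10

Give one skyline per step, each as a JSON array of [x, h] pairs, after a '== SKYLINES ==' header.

== SKYLINES ==
[[2,10],[6,0]]
[[1,8],[2,10],[6,0]]
[[1,8],[2,10],[6,18],[15,0]]
[[1,8],[2,10],[6,18],[15,0],[42,18],[44,0]]
[[1,8],[2,10],[6,18],[15,0],[42,18],[44,0],[45,11],[47,0]]
[[1,8],[2,10],[6,18],[15,0],[42,18],[44,0],[45,11],[47,0]]
[[1,8],[2,10],[6,18],[15,10],[17,0],[42,18],[44,0],[45,11],[47,0]]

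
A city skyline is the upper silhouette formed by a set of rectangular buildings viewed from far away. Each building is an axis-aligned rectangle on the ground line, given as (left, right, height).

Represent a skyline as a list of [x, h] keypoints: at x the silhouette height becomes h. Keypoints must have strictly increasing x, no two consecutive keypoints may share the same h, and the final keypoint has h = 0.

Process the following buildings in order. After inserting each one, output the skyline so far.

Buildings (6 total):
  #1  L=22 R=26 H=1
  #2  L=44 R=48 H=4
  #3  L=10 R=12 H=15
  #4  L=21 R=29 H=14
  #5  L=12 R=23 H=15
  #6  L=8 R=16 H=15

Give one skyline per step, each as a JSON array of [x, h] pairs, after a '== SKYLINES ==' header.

== SKYLINES ==
[[22,1],[26,0]]
[[22,1],[26,0],[44,4],[48,0]]
[[10,15],[12,0],[22,1],[26,0],[44,4],[48,0]]
[[10,15],[12,0],[21,14],[29,0],[44,4],[48,0]]
[[10,15],[23,14],[29,0],[44,4],[48,0]]
[[8,15],[23,14],[29,0],[44,4],[48,0]]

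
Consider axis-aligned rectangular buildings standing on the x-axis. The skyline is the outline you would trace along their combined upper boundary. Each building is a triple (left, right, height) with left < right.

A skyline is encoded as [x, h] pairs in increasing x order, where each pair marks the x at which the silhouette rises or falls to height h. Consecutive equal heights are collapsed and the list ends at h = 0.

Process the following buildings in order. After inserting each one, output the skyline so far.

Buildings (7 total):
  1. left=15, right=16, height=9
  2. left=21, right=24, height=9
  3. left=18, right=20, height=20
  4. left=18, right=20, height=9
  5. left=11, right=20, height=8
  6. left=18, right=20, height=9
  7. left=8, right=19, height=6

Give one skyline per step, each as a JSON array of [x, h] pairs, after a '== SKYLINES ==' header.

== SKYLINES ==
[[15,9],[16,0]]
[[15,9],[16,0],[21,9],[24,0]]
[[15,9],[16,0],[18,20],[20,0],[21,9],[24,0]]
[[15,9],[16,0],[18,20],[20,0],[21,9],[24,0]]
[[11,8],[15,9],[16,8],[18,20],[20,0],[21,9],[24,0]]
[[11,8],[15,9],[16,8],[18,20],[20,0],[21,9],[24,0]]
[[8,6],[11,8],[15,9],[16,8],[18,20],[20,0],[21,9],[24,0]]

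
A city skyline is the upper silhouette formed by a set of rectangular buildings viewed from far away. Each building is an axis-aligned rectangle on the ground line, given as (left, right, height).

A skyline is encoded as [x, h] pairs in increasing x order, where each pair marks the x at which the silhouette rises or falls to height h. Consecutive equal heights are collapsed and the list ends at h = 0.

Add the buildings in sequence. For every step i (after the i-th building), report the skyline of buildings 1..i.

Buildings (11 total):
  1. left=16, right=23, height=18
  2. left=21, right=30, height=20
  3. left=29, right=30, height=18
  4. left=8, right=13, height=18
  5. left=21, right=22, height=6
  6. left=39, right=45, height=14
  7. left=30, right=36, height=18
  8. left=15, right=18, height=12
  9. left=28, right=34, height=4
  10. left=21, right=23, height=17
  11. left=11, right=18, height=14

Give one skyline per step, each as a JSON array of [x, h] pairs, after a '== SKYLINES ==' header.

== SKYLINES ==
[[16,18],[23,0]]
[[16,18],[21,20],[30,0]]
[[16,18],[21,20],[30,0]]
[[8,18],[13,0],[16,18],[21,20],[30,0]]
[[8,18],[13,0],[16,18],[21,20],[30,0]]
[[8,18],[13,0],[16,18],[21,20],[30,0],[39,14],[45,0]]
[[8,18],[13,0],[16,18],[21,20],[30,18],[36,0],[39,14],[45,0]]
[[8,18],[13,0],[15,12],[16,18],[21,20],[30,18],[36,0],[39,14],[45,0]]
[[8,18],[13,0],[15,12],[16,18],[21,20],[30,18],[36,0],[39,14],[45,0]]
[[8,18],[13,0],[15,12],[16,18],[21,20],[30,18],[36,0],[39,14],[45,0]]
[[8,18],[13,14],[16,18],[21,20],[30,18],[36,0],[39,14],[45,0]]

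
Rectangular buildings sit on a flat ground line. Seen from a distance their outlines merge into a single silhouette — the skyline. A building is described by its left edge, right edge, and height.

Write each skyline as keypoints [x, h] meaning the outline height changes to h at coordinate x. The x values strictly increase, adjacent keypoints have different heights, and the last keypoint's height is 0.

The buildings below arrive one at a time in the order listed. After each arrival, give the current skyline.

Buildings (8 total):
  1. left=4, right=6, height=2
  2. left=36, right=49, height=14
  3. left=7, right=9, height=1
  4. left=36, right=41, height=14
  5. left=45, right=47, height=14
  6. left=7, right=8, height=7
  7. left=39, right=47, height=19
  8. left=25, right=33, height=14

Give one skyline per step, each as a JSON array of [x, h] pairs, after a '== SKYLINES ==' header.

== SKYLINES ==
[[4,2],[6,0]]
[[4,2],[6,0],[36,14],[49,0]]
[[4,2],[6,0],[7,1],[9,0],[36,14],[49,0]]
[[4,2],[6,0],[7,1],[9,0],[36,14],[49,0]]
[[4,2],[6,0],[7,1],[9,0],[36,14],[49,0]]
[[4,2],[6,0],[7,7],[8,1],[9,0],[36,14],[49,0]]
[[4,2],[6,0],[7,7],[8,1],[9,0],[36,14],[39,19],[47,14],[49,0]]
[[4,2],[6,0],[7,7],[8,1],[9,0],[25,14],[33,0],[36,14],[39,19],[47,14],[49,0]]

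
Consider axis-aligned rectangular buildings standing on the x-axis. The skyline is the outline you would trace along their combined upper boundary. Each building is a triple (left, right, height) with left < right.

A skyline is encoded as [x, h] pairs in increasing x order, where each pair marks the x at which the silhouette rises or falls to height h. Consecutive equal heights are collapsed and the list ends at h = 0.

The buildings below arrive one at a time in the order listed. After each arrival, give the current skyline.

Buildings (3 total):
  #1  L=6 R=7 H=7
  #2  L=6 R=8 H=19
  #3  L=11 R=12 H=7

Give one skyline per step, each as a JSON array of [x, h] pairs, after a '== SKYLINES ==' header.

== SKYLINES ==
[[6,7],[7,0]]
[[6,19],[8,0]]
[[6,19],[8,0],[11,7],[12,0]]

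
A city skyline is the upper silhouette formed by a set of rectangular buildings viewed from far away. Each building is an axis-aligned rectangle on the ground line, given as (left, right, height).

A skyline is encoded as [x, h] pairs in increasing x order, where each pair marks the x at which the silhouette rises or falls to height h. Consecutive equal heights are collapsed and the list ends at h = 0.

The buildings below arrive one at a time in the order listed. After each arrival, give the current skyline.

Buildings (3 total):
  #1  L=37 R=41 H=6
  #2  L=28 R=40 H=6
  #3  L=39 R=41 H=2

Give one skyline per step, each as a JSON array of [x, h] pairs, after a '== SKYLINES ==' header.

== SKYLINES ==
[[37,6],[41,0]]
[[28,6],[41,0]]
[[28,6],[41,0]]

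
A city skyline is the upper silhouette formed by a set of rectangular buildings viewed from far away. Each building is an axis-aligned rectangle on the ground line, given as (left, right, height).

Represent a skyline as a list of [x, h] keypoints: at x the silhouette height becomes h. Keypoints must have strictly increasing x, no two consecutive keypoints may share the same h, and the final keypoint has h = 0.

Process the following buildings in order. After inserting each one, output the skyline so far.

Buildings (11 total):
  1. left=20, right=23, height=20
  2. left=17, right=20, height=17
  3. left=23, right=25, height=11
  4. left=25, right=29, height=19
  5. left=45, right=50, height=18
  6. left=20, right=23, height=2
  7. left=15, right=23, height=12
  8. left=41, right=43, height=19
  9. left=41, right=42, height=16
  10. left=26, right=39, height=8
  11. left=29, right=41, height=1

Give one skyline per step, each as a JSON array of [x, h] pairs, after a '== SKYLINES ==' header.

== SKYLINES ==
[[20,20],[23,0]]
[[17,17],[20,20],[23,0]]
[[17,17],[20,20],[23,11],[25,0]]
[[17,17],[20,20],[23,11],[25,19],[29,0]]
[[17,17],[20,20],[23,11],[25,19],[29,0],[45,18],[50,0]]
[[17,17],[20,20],[23,11],[25,19],[29,0],[45,18],[50,0]]
[[15,12],[17,17],[20,20],[23,11],[25,19],[29,0],[45,18],[50,0]]
[[15,12],[17,17],[20,20],[23,11],[25,19],[29,0],[41,19],[43,0],[45,18],[50,0]]
[[15,12],[17,17],[20,20],[23,11],[25,19],[29,0],[41,19],[43,0],[45,18],[50,0]]
[[15,12],[17,17],[20,20],[23,11],[25,19],[29,8],[39,0],[41,19],[43,0],[45,18],[50,0]]
[[15,12],[17,17],[20,20],[23,11],[25,19],[29,8],[39,1],[41,19],[43,0],[45,18],[50,0]]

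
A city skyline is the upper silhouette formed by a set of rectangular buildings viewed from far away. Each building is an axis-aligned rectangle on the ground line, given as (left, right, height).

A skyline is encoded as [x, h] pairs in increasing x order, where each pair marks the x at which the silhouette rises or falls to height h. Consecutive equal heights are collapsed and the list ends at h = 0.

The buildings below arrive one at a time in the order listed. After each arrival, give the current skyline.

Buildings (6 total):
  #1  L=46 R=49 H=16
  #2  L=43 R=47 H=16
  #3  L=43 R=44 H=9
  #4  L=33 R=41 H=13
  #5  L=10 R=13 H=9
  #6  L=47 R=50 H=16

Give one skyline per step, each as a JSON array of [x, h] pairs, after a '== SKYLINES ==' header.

== SKYLINES ==
[[46,16],[49,0]]
[[43,16],[49,0]]
[[43,16],[49,0]]
[[33,13],[41,0],[43,16],[49,0]]
[[10,9],[13,0],[33,13],[41,0],[43,16],[49,0]]
[[10,9],[13,0],[33,13],[41,0],[43,16],[50,0]]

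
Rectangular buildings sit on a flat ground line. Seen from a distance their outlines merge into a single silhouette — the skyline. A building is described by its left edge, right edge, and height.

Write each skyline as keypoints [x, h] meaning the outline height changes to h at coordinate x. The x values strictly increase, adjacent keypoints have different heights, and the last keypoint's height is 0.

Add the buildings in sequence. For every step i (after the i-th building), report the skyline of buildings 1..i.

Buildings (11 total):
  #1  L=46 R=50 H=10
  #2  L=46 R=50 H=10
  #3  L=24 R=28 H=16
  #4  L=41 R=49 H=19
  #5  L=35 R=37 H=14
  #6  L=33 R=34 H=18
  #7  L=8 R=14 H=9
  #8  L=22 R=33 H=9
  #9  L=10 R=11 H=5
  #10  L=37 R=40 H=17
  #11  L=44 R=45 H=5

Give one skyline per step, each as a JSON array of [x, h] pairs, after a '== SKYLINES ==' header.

== SKYLINES ==
[[46,10],[50,0]]
[[46,10],[50,0]]
[[24,16],[28,0],[46,10],[50,0]]
[[24,16],[28,0],[41,19],[49,10],[50,0]]
[[24,16],[28,0],[35,14],[37,0],[41,19],[49,10],[50,0]]
[[24,16],[28,0],[33,18],[34,0],[35,14],[37,0],[41,19],[49,10],[50,0]]
[[8,9],[14,0],[24,16],[28,0],[33,18],[34,0],[35,14],[37,0],[41,19],[49,10],[50,0]]
[[8,9],[14,0],[22,9],[24,16],[28,9],[33,18],[34,0],[35,14],[37,0],[41,19],[49,10],[50,0]]
[[8,9],[14,0],[22,9],[24,16],[28,9],[33,18],[34,0],[35,14],[37,0],[41,19],[49,10],[50,0]]
[[8,9],[14,0],[22,9],[24,16],[28,9],[33,18],[34,0],[35,14],[37,17],[40,0],[41,19],[49,10],[50,0]]
[[8,9],[14,0],[22,9],[24,16],[28,9],[33,18],[34,0],[35,14],[37,17],[40,0],[41,19],[49,10],[50,0]]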